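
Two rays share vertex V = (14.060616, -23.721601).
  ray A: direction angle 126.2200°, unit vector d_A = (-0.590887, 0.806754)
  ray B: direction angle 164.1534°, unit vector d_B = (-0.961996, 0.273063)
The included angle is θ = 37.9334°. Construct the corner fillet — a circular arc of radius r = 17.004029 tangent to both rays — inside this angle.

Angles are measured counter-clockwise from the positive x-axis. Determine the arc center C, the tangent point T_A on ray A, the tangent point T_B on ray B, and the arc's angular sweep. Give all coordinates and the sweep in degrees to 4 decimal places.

center=(-28.8926,6.1464) T_A=(-15.1745,16.1939) T_B=(-33.5358,-10.2114) sweep=142.0666

bisector direction at 145.1867° = (-0.821017,0.570904)
center distance |VC| = r/sin(θ/2) = 17.004029/sin(18.9667°) = 52.317100
C = V + |VC|·bis = (-28.8926,6.1464)
T_A = V + ((C−V)·d_A)·d_A = V + 49.4767·d_A = (-15.1745,16.1939)
T_B = V + ((C−V)·d_B)·d_B = V + 49.4767·d_B = (-33.5358,-10.2114)
sweep = 180° − θ = 142.0666°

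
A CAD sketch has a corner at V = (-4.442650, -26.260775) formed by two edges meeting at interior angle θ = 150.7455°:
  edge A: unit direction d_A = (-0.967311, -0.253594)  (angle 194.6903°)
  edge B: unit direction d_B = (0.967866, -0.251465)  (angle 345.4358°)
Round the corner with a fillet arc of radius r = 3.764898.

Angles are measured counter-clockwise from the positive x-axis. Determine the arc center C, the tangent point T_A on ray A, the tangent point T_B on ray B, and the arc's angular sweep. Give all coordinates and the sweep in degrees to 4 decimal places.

bisector direction at 270.0630° = (0.001100,-0.999999)
center distance |VC| = r/sin(θ/2) = 3.764898/sin(75.3727°) = 3.891009
C = V + |VC|·bis = (-4.4384,-30.1518)
T_A = V + ((C−V)·d_A)·d_A = V + 0.9826·d_A = (-5.3931,-26.5100)
T_B = V + ((C−V)·d_B)·d_B = V + 0.9826·d_B = (-3.4916,-26.5079)
sweep = 180° − θ = 29.2545°

center=(-4.4384,-30.1518) T_A=(-5.3931,-26.5100) T_B=(-3.4916,-26.5079) sweep=29.2545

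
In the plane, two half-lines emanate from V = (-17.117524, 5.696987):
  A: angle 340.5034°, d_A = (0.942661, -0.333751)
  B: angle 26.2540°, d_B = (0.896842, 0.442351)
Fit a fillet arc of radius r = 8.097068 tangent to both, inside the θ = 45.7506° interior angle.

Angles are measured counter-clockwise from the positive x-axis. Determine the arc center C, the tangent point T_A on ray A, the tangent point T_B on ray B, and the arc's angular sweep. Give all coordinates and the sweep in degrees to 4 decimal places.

center=(3.6760,6.9246) T_A=(0.9736,-0.7082) T_B=(0.0942,14.1864) sweep=134.2494

bisector direction at 3.3787° = (0.998262,0.058935)
center distance |VC| = r/sin(θ/2) = 8.097068/sin(22.8753°) = 20.829714
C = V + |VC|·bis = (3.6760,6.9246)
T_A = V + ((C−V)·d_A)·d_A = V + 19.1915·d_A = (0.9736,-0.7082)
T_B = V + ((C−V)·d_B)·d_B = V + 19.1915·d_B = (0.0942,14.1864)
sweep = 180° − θ = 134.2494°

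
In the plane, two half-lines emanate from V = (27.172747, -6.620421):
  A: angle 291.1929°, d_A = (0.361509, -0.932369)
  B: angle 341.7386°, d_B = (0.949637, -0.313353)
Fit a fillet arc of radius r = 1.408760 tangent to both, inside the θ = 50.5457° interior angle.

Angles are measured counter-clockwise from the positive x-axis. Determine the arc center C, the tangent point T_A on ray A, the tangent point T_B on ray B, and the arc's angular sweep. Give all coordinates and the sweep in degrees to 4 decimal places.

center=(29.5649,-8.8932) T_A=(28.2515,-9.4025) T_B=(30.0064,-7.5554) sweep=129.4543

bisector direction at 316.4658° = (0.724963,-0.688788)
center distance |VC| = r/sin(θ/2) = 1.408760/sin(25.2728°) = 3.299749
C = V + |VC|·bis = (29.5649,-8.8932)
T_A = V + ((C−V)·d_A)·d_A = V + 2.9839·d_A = (28.2515,-9.4025)
T_B = V + ((C−V)·d_B)·d_B = V + 2.9839·d_B = (30.0064,-7.5554)
sweep = 180° − θ = 129.4543°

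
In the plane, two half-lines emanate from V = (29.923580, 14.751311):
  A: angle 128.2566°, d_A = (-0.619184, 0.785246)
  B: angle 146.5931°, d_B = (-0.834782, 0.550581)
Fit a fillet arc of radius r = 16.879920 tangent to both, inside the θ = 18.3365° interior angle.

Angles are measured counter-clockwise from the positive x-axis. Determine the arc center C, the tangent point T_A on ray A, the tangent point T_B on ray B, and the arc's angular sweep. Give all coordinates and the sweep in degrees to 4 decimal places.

bisector direction at 137.4248° = (-0.736391,0.676557)
center distance |VC| = r/sin(θ/2) = 16.879920/sin(9.1683°) = 105.940378
C = V + |VC|·bis = (-48.0899,86.4260)
T_A = V + ((C−V)·d_A)·d_A = V + 104.5870·d_A = (-34.8350,96.8778)
T_B = V + ((C−V)·d_B)·d_B = V + 104.5870·d_B = (-57.3837,72.3349)
sweep = 180° − θ = 161.6635°

center=(-48.0899,86.4260) T_A=(-34.8350,96.8778) T_B=(-57.3837,72.3349) sweep=161.6635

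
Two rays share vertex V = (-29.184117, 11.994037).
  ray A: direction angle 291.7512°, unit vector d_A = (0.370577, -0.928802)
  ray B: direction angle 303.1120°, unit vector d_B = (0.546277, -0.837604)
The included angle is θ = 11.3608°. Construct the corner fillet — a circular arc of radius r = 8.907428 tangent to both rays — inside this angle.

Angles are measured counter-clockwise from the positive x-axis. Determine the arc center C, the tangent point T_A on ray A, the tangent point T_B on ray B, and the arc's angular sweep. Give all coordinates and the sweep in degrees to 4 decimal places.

bisector direction at 297.4316° = (0.460689,-0.887561)
center distance |VC| = r/sin(θ/2) = 8.907428/sin(5.6804°) = 89.992791
C = V + |VC|·bis = (12.2746,-67.8801)
T_A = V + ((C−V)·d_A)·d_A = V + 89.5509·d_A = (4.0014,-71.1810)
T_B = V + ((C−V)·d_B)·d_B = V + 89.5509·d_B = (19.7355,-63.0142)
sweep = 180° − θ = 168.6392°

center=(12.2746,-67.8801) T_A=(4.0014,-71.1810) T_B=(19.7355,-63.0142) sweep=168.6392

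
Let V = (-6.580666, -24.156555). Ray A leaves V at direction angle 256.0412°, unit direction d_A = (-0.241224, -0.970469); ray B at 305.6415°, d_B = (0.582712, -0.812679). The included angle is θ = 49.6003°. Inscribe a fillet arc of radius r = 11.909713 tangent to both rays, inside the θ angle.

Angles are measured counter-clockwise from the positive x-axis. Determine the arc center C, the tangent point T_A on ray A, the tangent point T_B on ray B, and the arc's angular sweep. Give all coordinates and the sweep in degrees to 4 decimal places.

center=(-1.2402,-52.0431) T_A=(-12.7982,-49.1702) T_B=(8.4386,-45.1032) sweep=130.3997

bisector direction at 280.8414° = (0.188090,-0.982152)
center distance |VC| = r/sin(θ/2) = 11.909713/sin(24.8001°) = 28.393340
C = V + |VC|·bis = (-1.2402,-52.0431)
T_A = V + ((C−V)·d_A)·d_A = V + 25.7748·d_A = (-12.7982,-49.1702)
T_B = V + ((C−V)·d_B)·d_B = V + 25.7748·d_B = (8.4386,-45.1032)
sweep = 180° − θ = 130.3997°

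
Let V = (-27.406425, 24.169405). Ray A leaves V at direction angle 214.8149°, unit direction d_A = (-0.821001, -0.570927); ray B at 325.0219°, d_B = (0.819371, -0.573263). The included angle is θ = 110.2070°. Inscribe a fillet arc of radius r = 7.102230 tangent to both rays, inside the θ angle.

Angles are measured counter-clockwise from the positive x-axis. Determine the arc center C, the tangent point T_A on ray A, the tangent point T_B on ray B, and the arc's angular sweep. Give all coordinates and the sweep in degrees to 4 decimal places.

center=(-27.4188,15.5101) T_A=(-31.4736,21.3411) T_B=(-23.3473,21.3295) sweep=69.7930

bisector direction at 269.9184° = (-0.001424,-0.999999)
center distance |VC| = r/sin(θ/2) = 7.102230/sin(55.1035°) = 8.659283
C = V + |VC|·bis = (-27.4188,15.5101)
T_A = V + ((C−V)·d_A)·d_A = V + 4.9539·d_A = (-31.4736,21.3411)
T_B = V + ((C−V)·d_B)·d_B = V + 4.9539·d_B = (-23.3473,21.3295)
sweep = 180° − θ = 69.7930°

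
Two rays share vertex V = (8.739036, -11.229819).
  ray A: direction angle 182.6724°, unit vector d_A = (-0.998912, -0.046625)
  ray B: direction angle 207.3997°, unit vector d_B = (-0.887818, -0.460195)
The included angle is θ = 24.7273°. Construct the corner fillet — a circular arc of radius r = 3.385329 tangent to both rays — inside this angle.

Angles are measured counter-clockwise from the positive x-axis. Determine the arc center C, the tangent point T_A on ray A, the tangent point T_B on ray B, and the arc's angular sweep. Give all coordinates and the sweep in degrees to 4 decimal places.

bisector direction at 195.0361° = (-0.965763,-0.259427)
center distance |VC| = r/sin(θ/2) = 3.385329/sin(12.3636°) = 15.810749
C = V + |VC|·bis = (-6.5304,-15.3316)
T_A = V + ((C−V)·d_A)·d_A = V + 15.4441·d_A = (-6.6882,-11.9499)
T_B = V + ((C−V)·d_B)·d_B = V + 15.4441·d_B = (-4.9725,-18.3371)
sweep = 180° − θ = 155.2727°

center=(-6.5304,-15.3316) T_A=(-6.6882,-11.9499) T_B=(-4.9725,-18.3371) sweep=155.2727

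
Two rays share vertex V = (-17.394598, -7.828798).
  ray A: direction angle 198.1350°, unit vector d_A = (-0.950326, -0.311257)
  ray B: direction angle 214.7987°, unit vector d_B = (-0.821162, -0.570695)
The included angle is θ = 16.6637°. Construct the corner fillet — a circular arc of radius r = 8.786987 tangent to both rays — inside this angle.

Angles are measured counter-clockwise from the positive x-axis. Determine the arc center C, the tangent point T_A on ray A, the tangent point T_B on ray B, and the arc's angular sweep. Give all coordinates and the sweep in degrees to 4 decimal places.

center=(-71.6783,-34.8544) T_A=(-74.4133,-26.5039) T_B=(-66.6636,-42.0700) sweep=163.3363

bisector direction at 206.4668° = (-0.895192,-0.445680)
center distance |VC| = r/sin(θ/2) = 8.786987/sin(8.3318°) = 60.639119
C = V + |VC|·bis = (-71.6783,-34.8544)
T_A = V + ((C−V)·d_A)·d_A = V + 59.9991·d_A = (-74.4133,-26.5039)
T_B = V + ((C−V)·d_B)·d_B = V + 59.9991·d_B = (-66.6636,-42.0700)
sweep = 180° − θ = 163.3363°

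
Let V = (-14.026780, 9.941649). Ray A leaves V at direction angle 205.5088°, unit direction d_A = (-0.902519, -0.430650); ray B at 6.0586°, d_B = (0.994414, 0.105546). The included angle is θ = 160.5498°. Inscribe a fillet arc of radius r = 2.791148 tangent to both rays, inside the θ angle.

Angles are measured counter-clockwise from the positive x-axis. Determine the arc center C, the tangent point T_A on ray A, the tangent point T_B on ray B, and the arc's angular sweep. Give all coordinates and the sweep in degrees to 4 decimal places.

center=(-13.2565,7.2166) T_A=(-14.4585,9.7356) T_B=(-13.5511,9.9921) sweep=19.4502

bisector direction at 285.7837° = (0.272006,-0.962295)
center distance |VC| = r/sin(θ/2) = 2.791148/sin(80.2749°) = 2.831843
C = V + |VC|·bis = (-13.2565,7.2166)
T_A = V + ((C−V)·d_A)·d_A = V + 0.4784·d_A = (-14.4585,9.7356)
T_B = V + ((C−V)·d_B)·d_B = V + 0.4784·d_B = (-13.5511,9.9921)
sweep = 180° − θ = 19.4502°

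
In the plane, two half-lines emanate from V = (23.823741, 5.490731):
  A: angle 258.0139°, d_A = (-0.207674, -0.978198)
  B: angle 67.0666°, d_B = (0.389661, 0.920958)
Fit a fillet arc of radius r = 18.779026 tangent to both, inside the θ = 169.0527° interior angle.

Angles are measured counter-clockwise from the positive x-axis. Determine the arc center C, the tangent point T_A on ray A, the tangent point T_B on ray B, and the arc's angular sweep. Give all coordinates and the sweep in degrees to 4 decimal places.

center=(41.8196,-0.1695) T_A=(23.4500,3.7305) T_B=(24.5249,7.1480) sweep=10.9473

bisector direction at 342.5403° = (0.953928,-0.300036)
center distance |VC| = r/sin(θ/2) = 18.779026/sin(84.5263°) = 18.865047
C = V + |VC|·bis = (41.8196,-0.1695)
T_A = V + ((C−V)·d_A)·d_A = V + 1.7995·d_A = (23.4500,3.7305)
T_B = V + ((C−V)·d_B)·d_B = V + 1.7995·d_B = (24.5249,7.1480)
sweep = 180° − θ = 10.9473°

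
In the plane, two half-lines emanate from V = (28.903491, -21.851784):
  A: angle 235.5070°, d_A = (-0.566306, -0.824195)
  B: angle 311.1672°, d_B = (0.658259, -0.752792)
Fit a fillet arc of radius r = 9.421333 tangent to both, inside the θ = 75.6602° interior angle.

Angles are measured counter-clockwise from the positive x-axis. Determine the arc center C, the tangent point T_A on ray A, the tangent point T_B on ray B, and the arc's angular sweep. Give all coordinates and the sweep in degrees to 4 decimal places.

center=(29.7977,-37.1869) T_A=(22.0327,-31.8515) T_B=(36.8900,-30.9852) sweep=104.3398

bisector direction at 273.3371° = (0.058210,-0.998304)
center distance |VC| = r/sin(θ/2) = 9.421333/sin(37.8301°) = 15.361151
C = V + |VC|·bis = (29.7977,-37.1869)
T_A = V + ((C−V)·d_A)·d_A = V + 12.1327·d_A = (22.0327,-31.8515)
T_B = V + ((C−V)·d_B)·d_B = V + 12.1327·d_B = (36.8900,-30.9852)
sweep = 180° − θ = 104.3398°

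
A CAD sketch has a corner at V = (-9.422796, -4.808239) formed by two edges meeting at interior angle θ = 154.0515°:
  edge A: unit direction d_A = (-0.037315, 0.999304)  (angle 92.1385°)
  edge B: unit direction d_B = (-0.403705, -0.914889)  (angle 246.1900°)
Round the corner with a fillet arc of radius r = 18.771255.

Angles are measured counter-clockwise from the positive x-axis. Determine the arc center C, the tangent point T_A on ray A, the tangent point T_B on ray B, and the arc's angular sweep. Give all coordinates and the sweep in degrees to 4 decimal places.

bisector direction at 169.1643° = (-0.982170,0.187994)
center distance |VC| = r/sin(θ/2) = 18.771255/sin(77.0258°) = 19.263019
C = V + |VC|·bis = (-28.3424,-1.1869)
T_A = V + ((C−V)·d_A)·d_A = V + 4.3248·d_A = (-9.5842,-0.4865)
T_B = V + ((C−V)·d_B)·d_B = V + 4.3248·d_B = (-11.1687,-8.7650)
sweep = 180° − θ = 25.9485°

center=(-28.3424,-1.1869) T_A=(-9.5842,-0.4865) T_B=(-11.1687,-8.7650) sweep=25.9485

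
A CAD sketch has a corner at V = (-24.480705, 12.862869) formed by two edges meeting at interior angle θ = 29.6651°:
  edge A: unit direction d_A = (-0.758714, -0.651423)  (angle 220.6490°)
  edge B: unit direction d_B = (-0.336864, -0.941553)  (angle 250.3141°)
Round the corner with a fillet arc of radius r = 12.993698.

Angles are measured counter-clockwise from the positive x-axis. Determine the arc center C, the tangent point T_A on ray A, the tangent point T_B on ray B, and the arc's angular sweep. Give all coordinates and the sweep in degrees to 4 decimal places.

bisector direction at 235.4815° = (-0.566672,-0.823944)
center distance |VC| = r/sin(θ/2) = 12.993698/sin(14.8325°) = 50.757629
C = V + |VC|·bis = (-53.2436,-28.9586)
T_A = V + ((C−V)·d_A)·d_A = V + 49.0663·d_A = (-61.7080,-19.1001)
T_B = V + ((C−V)·d_B)·d_B = V + 49.0663·d_B = (-41.0093,-33.3357)
sweep = 180° − θ = 150.3349°

center=(-53.2436,-28.9586) T_A=(-61.7080,-19.1001) T_B=(-41.0093,-33.3357) sweep=150.3349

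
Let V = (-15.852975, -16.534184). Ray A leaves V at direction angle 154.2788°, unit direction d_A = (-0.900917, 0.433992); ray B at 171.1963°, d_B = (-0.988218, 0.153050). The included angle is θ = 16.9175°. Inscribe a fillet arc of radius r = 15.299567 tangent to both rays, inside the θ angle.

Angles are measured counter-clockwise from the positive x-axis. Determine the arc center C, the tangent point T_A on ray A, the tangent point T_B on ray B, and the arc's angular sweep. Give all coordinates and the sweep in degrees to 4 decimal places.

bisector direction at 162.7375° = (-0.954955,0.296749)
center distance |VC| = r/sin(θ/2) = 15.299567/sin(8.4588°) = 104.009819
C = V + |VC|·bis = (-115.1777,14.3306)
T_A = V + ((C−V)·d_A)·d_A = V + 102.8784·d_A = (-108.5378,28.1143)
T_B = V + ((C−V)·d_B)·d_B = V + 102.8784·d_B = (-117.5193,-0.7887)
sweep = 180° − θ = 163.0825°

center=(-115.1777,14.3306) T_A=(-108.5378,28.1143) T_B=(-117.5193,-0.7887) sweep=163.0825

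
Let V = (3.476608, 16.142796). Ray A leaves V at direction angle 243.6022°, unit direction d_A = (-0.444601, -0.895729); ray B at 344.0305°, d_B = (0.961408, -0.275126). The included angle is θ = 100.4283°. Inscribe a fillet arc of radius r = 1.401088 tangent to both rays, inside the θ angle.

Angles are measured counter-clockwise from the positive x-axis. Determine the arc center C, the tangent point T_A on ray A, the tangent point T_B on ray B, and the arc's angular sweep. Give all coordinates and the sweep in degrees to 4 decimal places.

center=(4.2129,14.4748) T_A=(2.9579,15.0977) T_B=(4.5983,15.8218) sweep=79.5717

bisector direction at 293.8163° = (0.403806,-0.914844)
center distance |VC| = r/sin(θ/2) = 1.401088/sin(50.2141°) = 1.823285
C = V + |VC|·bis = (4.2129,14.4748)
T_A = V + ((C−V)·d_A)·d_A = V + 1.1668·d_A = (2.9579,15.0977)
T_B = V + ((C−V)·d_B)·d_B = V + 1.1668·d_B = (4.5983,15.8218)
sweep = 180° − θ = 79.5717°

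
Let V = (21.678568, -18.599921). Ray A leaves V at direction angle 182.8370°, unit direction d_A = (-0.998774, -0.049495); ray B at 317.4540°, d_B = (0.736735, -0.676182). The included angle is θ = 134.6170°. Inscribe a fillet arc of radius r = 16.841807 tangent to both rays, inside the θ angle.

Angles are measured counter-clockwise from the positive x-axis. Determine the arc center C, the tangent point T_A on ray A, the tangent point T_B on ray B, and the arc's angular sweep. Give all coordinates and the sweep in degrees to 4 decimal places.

bisector direction at 250.1455° = (-0.339633,-0.940558)
center distance |VC| = r/sin(θ/2) = 16.841807/sin(67.3085°) = 18.254815
C = V + |VC|·bis = (15.4786,-35.7696)
T_A = V + ((C−V)·d_A)·d_A = V + 7.0421·d_A = (14.6451,-18.9485)
T_B = V + ((C−V)·d_B)·d_B = V + 7.0421·d_B = (26.8668,-23.3617)
sweep = 180° − θ = 45.3830°

center=(15.4786,-35.7696) T_A=(14.6451,-18.9485) T_B=(26.8668,-23.3617) sweep=45.3830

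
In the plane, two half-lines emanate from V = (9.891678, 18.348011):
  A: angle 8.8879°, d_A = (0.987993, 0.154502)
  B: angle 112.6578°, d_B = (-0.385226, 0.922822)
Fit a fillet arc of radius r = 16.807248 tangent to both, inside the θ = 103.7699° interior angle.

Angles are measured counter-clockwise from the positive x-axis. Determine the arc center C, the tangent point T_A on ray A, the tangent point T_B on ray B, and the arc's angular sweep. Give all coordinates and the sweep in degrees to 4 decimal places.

center=(20.3223,36.9907) T_A=(22.9190,20.3852) T_B=(4.8122,30.5161) sweep=76.2301

bisector direction at 60.7729° = (0.488273,0.872691)
center distance |VC| = r/sin(θ/2) = 16.807248/sin(51.8850°) = 21.362260
C = V + |VC|·bis = (20.3223,36.9907)
T_A = V + ((C−V)·d_A)·d_A = V + 13.1857·d_A = (22.9190,20.3852)
T_B = V + ((C−V)·d_B)·d_B = V + 13.1857·d_B = (4.8122,30.5161)
sweep = 180° − θ = 76.2301°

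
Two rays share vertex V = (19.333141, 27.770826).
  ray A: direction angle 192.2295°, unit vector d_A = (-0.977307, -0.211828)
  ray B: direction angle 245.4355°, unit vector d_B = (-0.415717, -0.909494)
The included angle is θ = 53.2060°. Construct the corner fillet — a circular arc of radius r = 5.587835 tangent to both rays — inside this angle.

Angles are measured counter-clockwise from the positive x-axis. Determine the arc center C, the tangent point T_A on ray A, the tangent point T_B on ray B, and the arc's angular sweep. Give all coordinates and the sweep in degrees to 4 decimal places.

center=(9.6128,19.9464) T_A=(8.4291,25.4074) T_B=(14.6949,17.6234) sweep=126.7940

bisector direction at 218.8325° = (-0.778982,-0.627046)
center distance |VC| = r/sin(θ/2) = 5.587835/sin(26.6030°) = 12.478252
C = V + |VC|·bis = (9.6128,19.9464)
T_A = V + ((C−V)·d_A)·d_A = V + 11.1572·d_A = (8.4291,25.4074)
T_B = V + ((C−V)·d_B)·d_B = V + 11.1572·d_B = (14.6949,17.6234)
sweep = 180° − θ = 126.7940°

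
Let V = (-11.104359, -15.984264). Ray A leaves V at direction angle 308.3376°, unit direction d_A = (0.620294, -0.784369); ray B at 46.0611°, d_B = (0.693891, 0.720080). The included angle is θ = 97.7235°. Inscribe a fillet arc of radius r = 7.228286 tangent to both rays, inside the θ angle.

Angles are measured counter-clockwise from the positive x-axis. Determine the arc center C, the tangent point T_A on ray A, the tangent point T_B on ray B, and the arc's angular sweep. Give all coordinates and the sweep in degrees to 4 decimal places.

bisector direction at 357.1994° = (0.998806,-0.048861)
center distance |VC| = r/sin(θ/2) = 7.228286/sin(48.8618°) = 9.597732
C = V + |VC|·bis = (-1.5181,-16.4532)
T_A = V + ((C−V)·d_A)·d_A = V + 6.3141·d_A = (-7.1877,-20.9369)
T_B = V + ((C−V)·d_B)·d_B = V + 6.3141·d_B = (-6.7230,-11.4376)
sweep = 180° − θ = 82.2765°

center=(-1.5181,-16.4532) T_A=(-7.1877,-20.9369) T_B=(-6.7230,-11.4376) sweep=82.2765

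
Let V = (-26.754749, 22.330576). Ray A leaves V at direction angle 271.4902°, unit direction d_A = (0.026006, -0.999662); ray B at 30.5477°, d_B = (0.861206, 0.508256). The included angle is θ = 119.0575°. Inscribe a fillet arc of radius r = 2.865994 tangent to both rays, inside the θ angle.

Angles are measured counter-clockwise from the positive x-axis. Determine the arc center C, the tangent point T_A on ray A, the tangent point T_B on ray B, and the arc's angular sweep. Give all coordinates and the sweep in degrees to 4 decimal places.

bisector direction at 331.0190° = (0.874780,-0.484520)
center distance |VC| = r/sin(θ/2) = 2.865994/sin(59.5288°) = 3.325268
C = V + |VC|·bis = (-23.8459,20.7194)
T_A = V + ((C−V)·d_A)·d_A = V + 1.6863·d_A = (-26.7109,20.6449)
T_B = V + ((C−V)·d_B)·d_B = V + 1.6863·d_B = (-25.3025,23.1876)
sweep = 180° − θ = 60.9425°

center=(-23.8459,20.7194) T_A=(-26.7109,20.6449) T_B=(-25.3025,23.1876) sweep=60.9425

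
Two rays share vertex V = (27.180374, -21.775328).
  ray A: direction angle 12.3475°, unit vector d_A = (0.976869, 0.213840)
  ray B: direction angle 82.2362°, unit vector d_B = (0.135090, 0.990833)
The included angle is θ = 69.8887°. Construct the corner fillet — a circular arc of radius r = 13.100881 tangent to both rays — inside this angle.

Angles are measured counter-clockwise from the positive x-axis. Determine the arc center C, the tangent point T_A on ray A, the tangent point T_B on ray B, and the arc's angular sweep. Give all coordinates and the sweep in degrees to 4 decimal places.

center=(42.6939,-4.9683) T_A=(45.4954,-17.7661) T_B=(29.7131,-3.1985) sweep=110.1113

bisector direction at 47.2919° = (0.678264,0.734818)
center distance |VC| = r/sin(θ/2) = 13.100881/sin(34.9444°) = 22.872427
C = V + |VC|·bis = (42.6939,-4.9683)
T_A = V + ((C−V)·d_A)·d_A = V + 18.7487·d_A = (45.4954,-17.7661)
T_B = V + ((C−V)·d_B)·d_B = V + 18.7487·d_B = (29.7131,-3.1985)
sweep = 180° − θ = 110.1113°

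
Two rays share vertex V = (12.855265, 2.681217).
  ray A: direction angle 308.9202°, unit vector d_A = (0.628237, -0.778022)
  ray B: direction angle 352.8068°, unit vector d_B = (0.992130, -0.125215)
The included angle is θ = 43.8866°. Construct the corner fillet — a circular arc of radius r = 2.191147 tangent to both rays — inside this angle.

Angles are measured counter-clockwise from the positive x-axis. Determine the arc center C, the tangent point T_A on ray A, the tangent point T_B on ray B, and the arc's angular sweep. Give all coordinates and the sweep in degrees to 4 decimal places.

bisector direction at 330.8635° = (0.873462,-0.486892)
center distance |VC| = r/sin(θ/2) = 2.191147/sin(21.9433°) = 5.863560
C = V + |VC|·bis = (17.9769,-0.1737)
T_A = V + ((C−V)·d_A)·d_A = V + 5.4388·d_A = (16.2721,-1.5503)
T_B = V + ((C−V)·d_B)·d_B = V + 5.4388·d_B = (18.2512,2.0002)
sweep = 180° − θ = 136.1134°

center=(17.9769,-0.1737) T_A=(16.2721,-1.5503) T_B=(18.2512,2.0002) sweep=136.1134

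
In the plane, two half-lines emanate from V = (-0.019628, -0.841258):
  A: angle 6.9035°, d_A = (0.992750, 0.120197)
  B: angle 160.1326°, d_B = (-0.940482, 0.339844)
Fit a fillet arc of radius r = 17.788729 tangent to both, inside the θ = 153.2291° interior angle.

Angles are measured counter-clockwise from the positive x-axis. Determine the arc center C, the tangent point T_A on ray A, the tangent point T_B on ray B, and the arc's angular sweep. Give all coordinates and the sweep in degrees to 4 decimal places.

center=(2.0446,17.3273) T_A=(4.1828,-0.3325) T_B=(-4.0008,0.5973) sweep=26.7709

bisector direction at 83.5180° = (0.112890,0.993607)
center distance |VC| = r/sin(θ/2) = 17.788729/sin(76.6145°) = 18.285459
C = V + |VC|·bis = (2.0446,17.3273)
T_A = V + ((C−V)·d_A)·d_A = V + 4.2331·d_A = (4.1828,-0.3325)
T_B = V + ((C−V)·d_B)·d_B = V + 4.2331·d_B = (-4.0008,0.5973)
sweep = 180° − θ = 26.7709°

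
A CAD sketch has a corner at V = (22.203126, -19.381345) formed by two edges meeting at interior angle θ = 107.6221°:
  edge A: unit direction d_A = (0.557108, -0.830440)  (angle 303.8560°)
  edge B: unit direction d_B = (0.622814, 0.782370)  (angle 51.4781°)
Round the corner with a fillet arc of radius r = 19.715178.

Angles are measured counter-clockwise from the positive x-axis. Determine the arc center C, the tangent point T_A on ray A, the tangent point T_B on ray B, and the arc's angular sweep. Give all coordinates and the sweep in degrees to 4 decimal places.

bisector direction at 357.6670° = (0.999171,-0.040706)
center distance |VC| = r/sin(θ/2) = 19.715178/sin(53.8111°) = 24.427962
C = V + |VC|·bis = (46.6108,-20.3757)
T_A = V + ((C−V)·d_A)·d_A = V + 14.4235·d_A = (30.2386,-31.3592)
T_B = V + ((C−V)·d_B)·d_B = V + 14.4235·d_B = (31.1863,-8.0968)
sweep = 180° − θ = 72.3779°

center=(46.6108,-20.3757) T_A=(30.2386,-31.3592) T_B=(31.1863,-8.0968) sweep=72.3779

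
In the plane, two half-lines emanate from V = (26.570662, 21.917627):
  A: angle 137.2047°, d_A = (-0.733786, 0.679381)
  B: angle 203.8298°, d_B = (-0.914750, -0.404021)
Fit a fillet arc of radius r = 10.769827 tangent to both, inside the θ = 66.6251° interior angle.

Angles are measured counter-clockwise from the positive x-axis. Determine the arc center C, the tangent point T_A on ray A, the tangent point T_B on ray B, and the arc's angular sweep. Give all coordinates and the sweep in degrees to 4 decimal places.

center=(7.2288,25.1484) T_A=(14.5456,33.0511) T_B=(11.5800,15.2967) sweep=113.3749

bisector direction at 170.5172° = (-0.986335,0.164751)
center distance |VC| = r/sin(θ/2) = 10.769827/sin(33.3126°) = 19.609817
C = V + |VC|·bis = (7.2288,25.1484)
T_A = V + ((C−V)·d_A)·d_A = V + 16.3877·d_A = (14.5456,33.0511)
T_B = V + ((C−V)·d_B)·d_B = V + 16.3877·d_B = (11.5800,15.2967)
sweep = 180° − θ = 113.3749°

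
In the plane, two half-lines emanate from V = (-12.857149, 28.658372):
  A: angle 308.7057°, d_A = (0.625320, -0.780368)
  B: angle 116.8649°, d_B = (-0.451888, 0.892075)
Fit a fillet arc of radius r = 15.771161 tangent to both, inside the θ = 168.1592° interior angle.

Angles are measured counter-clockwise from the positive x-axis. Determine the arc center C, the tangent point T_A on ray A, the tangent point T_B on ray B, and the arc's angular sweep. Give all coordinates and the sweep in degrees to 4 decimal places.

center=(0.4729,37.2441) T_A=(-11.8345,27.3821) T_B=(-13.5962,30.1173) sweep=11.8408

bisector direction at 32.7853° = (0.840706,0.541493)
center distance |VC| = r/sin(θ/2) = 15.771161/sin(84.0796°) = 15.855733
C = V + |VC|·bis = (0.4729,37.2441)
T_A = V + ((C−V)·d_A)·d_A = V + 1.6355·d_A = (-11.8345,27.3821)
T_B = V + ((C−V)·d_B)·d_B = V + 1.6355·d_B = (-13.5962,30.1173)
sweep = 180° − θ = 11.8408°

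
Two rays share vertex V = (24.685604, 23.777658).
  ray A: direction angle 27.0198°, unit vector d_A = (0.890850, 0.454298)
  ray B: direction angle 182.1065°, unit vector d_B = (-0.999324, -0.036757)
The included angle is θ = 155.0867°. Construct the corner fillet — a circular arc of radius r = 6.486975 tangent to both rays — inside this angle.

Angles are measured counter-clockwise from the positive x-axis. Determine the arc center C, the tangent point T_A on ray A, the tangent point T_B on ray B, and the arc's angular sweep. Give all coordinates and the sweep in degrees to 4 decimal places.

center=(23.0152,30.2076) T_A=(25.9622,24.4287) T_B=(23.2536,23.7250) sweep=24.9133

bisector direction at 104.5631° = (-0.251447,0.967871)
center distance |VC| = r/sin(θ/2) = 6.486975/sin(77.5434°) = 6.643363
C = V + |VC|·bis = (23.0152,30.2076)
T_A = V + ((C−V)·d_A)·d_A = V + 1.4330·d_A = (25.9622,24.4287)
T_B = V + ((C−V)·d_B)·d_B = V + 1.4330·d_B = (23.2536,23.7250)
sweep = 180° − θ = 24.9133°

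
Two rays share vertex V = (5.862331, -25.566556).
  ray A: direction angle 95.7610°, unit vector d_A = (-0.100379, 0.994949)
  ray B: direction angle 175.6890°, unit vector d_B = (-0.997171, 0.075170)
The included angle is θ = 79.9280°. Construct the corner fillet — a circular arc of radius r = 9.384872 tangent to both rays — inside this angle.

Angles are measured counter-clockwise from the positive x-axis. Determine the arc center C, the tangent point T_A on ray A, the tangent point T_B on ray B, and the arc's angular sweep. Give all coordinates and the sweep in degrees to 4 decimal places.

bisector direction at 135.7250° = (-0.715997,0.698103)
center distance |VC| = r/sin(θ/2) = 9.384872/sin(39.9640°) = 14.611213
C = V + |VC|·bis = (-4.5993,-15.3664)
T_A = V + ((C−V)·d_A)·d_A = V + 11.1987·d_A = (4.7382,-14.4244)
T_B = V + ((C−V)·d_B)·d_B = V + 11.1987·d_B = (-5.3047,-24.7247)
sweep = 180° − θ = 100.0720°

center=(-4.5993,-15.3664) T_A=(4.7382,-14.4244) T_B=(-5.3047,-24.7247) sweep=100.0720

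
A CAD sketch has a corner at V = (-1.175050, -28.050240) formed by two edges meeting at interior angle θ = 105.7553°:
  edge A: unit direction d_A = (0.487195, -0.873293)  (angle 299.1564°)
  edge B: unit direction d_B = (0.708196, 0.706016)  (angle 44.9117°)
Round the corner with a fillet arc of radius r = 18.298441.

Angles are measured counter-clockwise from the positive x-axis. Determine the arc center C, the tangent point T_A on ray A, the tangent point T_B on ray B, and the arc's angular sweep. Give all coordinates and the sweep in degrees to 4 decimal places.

center=(21.5526,-31.2306) T_A=(5.5727,-40.1455) T_B=(8.6336,-18.2718) sweep=74.2447

bisector direction at 352.0341° = (0.990351,-0.138585)
center distance |VC| = r/sin(θ/2) = 18.298441/sin(52.8777°) = 22.949111
C = V + |VC|·bis = (21.5526,-31.2306)
T_A = V + ((C−V)·d_A)·d_A = V + 13.8502·d_A = (5.5727,-40.1455)
T_B = V + ((C−V)·d_B)·d_B = V + 13.8502·d_B = (8.6336,-18.2718)
sweep = 180° − θ = 74.2447°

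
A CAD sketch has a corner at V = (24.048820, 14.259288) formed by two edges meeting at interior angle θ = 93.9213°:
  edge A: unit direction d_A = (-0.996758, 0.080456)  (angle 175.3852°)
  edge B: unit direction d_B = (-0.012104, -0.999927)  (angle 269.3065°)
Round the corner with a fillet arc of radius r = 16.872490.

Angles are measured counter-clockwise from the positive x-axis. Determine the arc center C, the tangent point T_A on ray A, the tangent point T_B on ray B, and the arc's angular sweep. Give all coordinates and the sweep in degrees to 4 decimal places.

bisector direction at 222.3459° = (-0.739092,-0.673604)
center distance |VC| = r/sin(θ/2) = 16.872490/sin(46.9607°) = 23.085009
C = V + |VC|·bis = (6.9869,-1.2909)
T_A = V + ((C−V)·d_A)·d_A = V + 15.7555·d_A = (8.3444,15.5269)
T_B = V + ((C−V)·d_B)·d_B = V + 15.7555·d_B = (23.8581,-1.4951)
sweep = 180° − θ = 86.0787°

center=(6.9869,-1.2909) T_A=(8.3444,15.5269) T_B=(23.8581,-1.4951) sweep=86.0787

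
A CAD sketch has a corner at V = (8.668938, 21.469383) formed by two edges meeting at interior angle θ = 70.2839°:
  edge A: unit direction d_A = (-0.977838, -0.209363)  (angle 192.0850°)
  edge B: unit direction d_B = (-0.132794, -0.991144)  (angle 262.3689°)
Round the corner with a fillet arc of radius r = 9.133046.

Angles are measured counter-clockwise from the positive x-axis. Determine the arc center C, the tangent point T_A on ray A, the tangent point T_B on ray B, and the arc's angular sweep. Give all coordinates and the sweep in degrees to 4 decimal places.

center=(-2.1062,9.8223) T_A=(-4.0183,18.7529) T_B=(6.9460,8.6095) sweep=109.7161

bisector direction at 227.2270° = (-0.679096,-0.734049)
center distance |VC| = r/sin(θ/2) = 9.133046/sin(35.1420°) = 15.866888
C = V + |VC|·bis = (-2.1062,9.8223)
T_A = V + ((C−V)·d_A)·d_A = V + 12.9748·d_A = (-4.0183,18.7529)
T_B = V + ((C−V)·d_B)·d_B = V + 12.9748·d_B = (6.9460,8.6095)
sweep = 180° − θ = 109.7161°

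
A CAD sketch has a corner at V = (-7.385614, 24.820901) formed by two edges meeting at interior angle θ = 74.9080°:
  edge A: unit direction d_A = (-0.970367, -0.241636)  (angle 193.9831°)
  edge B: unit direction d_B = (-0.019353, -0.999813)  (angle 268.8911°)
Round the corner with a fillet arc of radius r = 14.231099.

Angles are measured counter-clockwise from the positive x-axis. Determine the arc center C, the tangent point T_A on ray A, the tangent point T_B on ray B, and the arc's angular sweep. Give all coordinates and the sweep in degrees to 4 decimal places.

center=(-21.9736,6.5226) T_A=(-25.4123,20.3320) T_B=(-7.7451,6.2472) sweep=105.0920

bisector direction at 231.4371° = (-0.623373,-0.781924)
center distance |VC| = r/sin(θ/2) = 14.231099/sin(37.4540°) = 23.401629
C = V + |VC|·bis = (-21.9736,6.5226)
T_A = V + ((C−V)·d_A)·d_A = V + 18.5772·d_A = (-25.4123,20.3320)
T_B = V + ((C−V)·d_B)·d_B = V + 18.5772·d_B = (-7.7451,6.2472)
sweep = 180° − θ = 105.0920°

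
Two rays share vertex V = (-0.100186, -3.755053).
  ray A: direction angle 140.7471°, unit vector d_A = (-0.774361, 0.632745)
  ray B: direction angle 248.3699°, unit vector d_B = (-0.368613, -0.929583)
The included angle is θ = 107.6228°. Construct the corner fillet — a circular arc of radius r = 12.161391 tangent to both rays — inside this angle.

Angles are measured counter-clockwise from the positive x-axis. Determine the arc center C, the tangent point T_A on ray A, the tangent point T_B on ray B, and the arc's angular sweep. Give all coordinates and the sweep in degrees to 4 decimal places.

center=(-14.6848,-7.5428) T_A=(-6.9897,1.8745) T_B=(-3.3798,-12.0256) sweep=72.3772

bisector direction at 194.5585° = (-0.967891,-0.251368)
center distance |VC| = r/sin(θ/2) = 12.161391/sin(53.8114°) = 15.068424
C = V + |VC|·bis = (-14.6848,-7.5428)
T_A = V + ((C−V)·d_A)·d_A = V + 8.8971·d_A = (-6.9897,1.8745)
T_B = V + ((C−V)·d_B)·d_B = V + 8.8971·d_B = (-3.3798,-12.0256)
sweep = 180° − θ = 72.3772°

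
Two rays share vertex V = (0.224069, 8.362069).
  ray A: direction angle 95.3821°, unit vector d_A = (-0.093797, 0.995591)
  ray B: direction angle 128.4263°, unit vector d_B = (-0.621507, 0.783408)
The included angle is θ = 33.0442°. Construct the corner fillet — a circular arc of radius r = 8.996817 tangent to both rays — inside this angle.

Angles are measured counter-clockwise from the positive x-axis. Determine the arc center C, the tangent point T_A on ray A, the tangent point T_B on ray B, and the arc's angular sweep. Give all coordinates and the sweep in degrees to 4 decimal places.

bisector direction at 111.9042° = (-0.373056,0.927809)
center distance |VC| = r/sin(θ/2) = 8.996817/sin(16.5221°) = 31.636029
C = V + |VC|·bis = (-11.5779,37.7143)
T_A = V + ((C−V)·d_A)·d_A = V + 30.3298·d_A = (-2.6208,38.5581)
T_B = V + ((C−V)·d_B)·d_B = V + 30.3298·d_B = (-18.6261,32.1227)
sweep = 180° − θ = 146.9558°

center=(-11.5779,37.7143) T_A=(-2.6208,38.5581) T_B=(-18.6261,32.1227) sweep=146.9558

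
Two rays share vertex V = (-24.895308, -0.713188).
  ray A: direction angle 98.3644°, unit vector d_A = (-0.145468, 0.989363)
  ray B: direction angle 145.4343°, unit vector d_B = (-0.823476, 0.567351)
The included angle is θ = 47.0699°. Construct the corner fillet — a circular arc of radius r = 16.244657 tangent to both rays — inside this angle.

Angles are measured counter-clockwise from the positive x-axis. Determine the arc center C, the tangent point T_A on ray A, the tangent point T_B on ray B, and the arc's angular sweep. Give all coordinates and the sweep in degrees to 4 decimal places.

bisector direction at 121.8993° = (-0.528429,0.848978)
center distance |VC| = r/sin(θ/2) = 16.244657/sin(23.5349°) = 40.681982
C = V + |VC|·bis = (-46.3928,33.8249)
T_A = V + ((C−V)·d_A)·d_A = V + 37.2979·d_A = (-30.3210,36.1880)
T_B = V + ((C−V)·d_B)·d_B = V + 37.2979·d_B = (-55.6093,20.4478)
sweep = 180° − θ = 132.9301°

center=(-46.3928,33.8249) T_A=(-30.3210,36.1880) T_B=(-55.6093,20.4478) sweep=132.9301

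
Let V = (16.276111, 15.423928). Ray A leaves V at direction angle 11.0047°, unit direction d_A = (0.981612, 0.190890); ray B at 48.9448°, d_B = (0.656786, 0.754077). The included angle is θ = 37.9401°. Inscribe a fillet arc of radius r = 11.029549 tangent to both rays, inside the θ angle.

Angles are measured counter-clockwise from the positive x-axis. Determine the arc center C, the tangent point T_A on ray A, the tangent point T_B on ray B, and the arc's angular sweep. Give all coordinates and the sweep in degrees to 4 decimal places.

center=(45.6673,32.3757) T_A=(47.7727,21.5489) T_B=(37.3501,39.6197) sweep=142.0599

bisector direction at 29.9747° = (0.866246,0.499618)
center distance |VC| = r/sin(θ/2) = 11.029549/sin(18.9701°) = 33.929363
C = V + |VC|·bis = (45.6673,32.3757)
T_A = V + ((C−V)·d_A)·d_A = V + 32.0866·d_A = (47.7727,21.5489)
T_B = V + ((C−V)·d_B)·d_B = V + 32.0866·d_B = (37.3501,39.6197)
sweep = 180° − θ = 142.0599°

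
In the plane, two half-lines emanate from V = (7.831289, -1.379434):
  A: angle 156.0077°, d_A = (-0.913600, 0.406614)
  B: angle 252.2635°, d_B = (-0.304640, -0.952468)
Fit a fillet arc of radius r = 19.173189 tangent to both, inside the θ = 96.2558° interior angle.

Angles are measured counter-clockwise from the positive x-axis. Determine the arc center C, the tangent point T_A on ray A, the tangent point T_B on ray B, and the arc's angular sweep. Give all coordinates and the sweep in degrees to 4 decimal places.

center=(-15.6662,-11.9079) T_A=(-7.8701,5.6087) T_B=(2.5957,-17.7488) sweep=83.7442

bisector direction at 204.1356° = (-0.912580,-0.408898)
center distance |VC| = r/sin(θ/2) = 19.173189/sin(48.1279°) = 25.748382
C = V + |VC|·bis = (-15.6662,-11.9079)
T_A = V + ((C−V)·d_A)·d_A = V + 17.1863·d_A = (-7.8701,5.6087)
T_B = V + ((C−V)·d_B)·d_B = V + 17.1863·d_B = (2.5957,-17.7488)
sweep = 180° − θ = 83.7442°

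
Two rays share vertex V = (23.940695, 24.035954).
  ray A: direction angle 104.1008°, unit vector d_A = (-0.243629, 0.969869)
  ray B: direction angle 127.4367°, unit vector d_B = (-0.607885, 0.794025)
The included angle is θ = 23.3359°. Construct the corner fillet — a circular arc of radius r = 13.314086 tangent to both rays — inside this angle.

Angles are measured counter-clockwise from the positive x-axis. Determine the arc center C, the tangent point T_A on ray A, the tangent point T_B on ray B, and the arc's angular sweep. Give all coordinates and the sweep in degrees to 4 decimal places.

bisector direction at 115.7688° = (-0.434740,0.900556)
center distance |VC| = r/sin(θ/2) = 13.314086/sin(11.6679°) = 65.833259
C = V + |VC|·bis = (-4.6797,83.3225)
T_A = V + ((C−V)·d_A)·d_A = V + 64.4729·d_A = (8.2333,86.5662)
T_B = V + ((C−V)·d_B)·d_B = V + 64.4729·d_B = (-15.2514,75.2291)
sweep = 180° − θ = 156.6641°

center=(-4.6797,83.3225) T_A=(8.2333,86.5662) T_B=(-15.2514,75.2291) sweep=156.6641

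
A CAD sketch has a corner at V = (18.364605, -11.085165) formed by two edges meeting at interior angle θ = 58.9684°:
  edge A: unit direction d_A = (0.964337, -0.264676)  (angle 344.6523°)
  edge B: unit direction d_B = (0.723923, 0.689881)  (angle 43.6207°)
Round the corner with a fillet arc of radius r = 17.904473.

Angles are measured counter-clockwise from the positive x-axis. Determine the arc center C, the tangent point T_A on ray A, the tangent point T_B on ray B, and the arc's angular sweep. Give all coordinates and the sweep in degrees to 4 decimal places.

center=(53.6406,-2.2006) T_A=(48.9017,-19.4665) T_B=(41.2886,10.7609) sweep=121.0316

bisector direction at 14.1365° = (0.969717,0.244233)
center distance |VC| = r/sin(θ/2) = 17.904473/sin(29.4842°) = 36.377635
C = V + |VC|·bis = (53.6406,-2.2006)
T_A = V + ((C−V)·d_A)·d_A = V + 31.6664·d_A = (48.9017,-19.4665)
T_B = V + ((C−V)·d_B)·d_B = V + 31.6664·d_B = (41.2886,10.7609)
sweep = 180° − θ = 121.0316°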